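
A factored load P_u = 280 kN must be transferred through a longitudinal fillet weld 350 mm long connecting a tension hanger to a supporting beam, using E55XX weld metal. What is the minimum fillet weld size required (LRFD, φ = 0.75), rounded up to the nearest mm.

E55XX → F_EXX = 550 MPa.
Total weld length L = 350 mm.
Required throat t_e = P_u / (φ × 0.6 F_EXX × L) = 280 / (0.75 × 0.6 × 550 × 350 × 10⁻³) = 3.232 mm.
Required leg w = t_e / 0.707 = 4.572 mm → use 5 mm.

w = 5 mm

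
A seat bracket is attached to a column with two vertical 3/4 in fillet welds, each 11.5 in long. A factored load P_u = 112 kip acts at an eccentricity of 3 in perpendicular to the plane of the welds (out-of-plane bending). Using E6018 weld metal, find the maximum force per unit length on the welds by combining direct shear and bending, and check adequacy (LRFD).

E60XX → F_EXX = 60 ksi.
L_w = 2 × 11.5 = 23 in; section modulus (unit throat) S = 2 × L²/6 = 44.08 in².
Direct shear f_v = P/L_w = 112/23 = 4.87 kip/in.
Moment M = P × e = 112 × 3 = 336 kip·in; bending f_b = M/S = 7.622 kip/in.
f_max = √(f_v² + f_b²) = √(4.87² + 7.622²) = 9.045 kip/in.
φr_n = 0.75 × 0.6 × 60 × (0.707 × 0.75) = 14.32 kip/in → adequate.

f_max ≈ 9.04 kip/in; adequate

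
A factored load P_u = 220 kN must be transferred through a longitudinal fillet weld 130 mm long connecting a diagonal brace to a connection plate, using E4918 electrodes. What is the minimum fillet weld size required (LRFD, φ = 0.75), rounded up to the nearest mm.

w = 11 mm

E49XX → F_EXX = 490 MPa.
Total weld length L = 130 mm.
Required throat t_e = P_u / (φ × 0.6 F_EXX × L) = 220 / (0.75 × 0.6 × 490 × 130 × 10⁻³) = 7.675 mm.
Required leg w = t_e / 0.707 = 10.86 mm → use 11 mm.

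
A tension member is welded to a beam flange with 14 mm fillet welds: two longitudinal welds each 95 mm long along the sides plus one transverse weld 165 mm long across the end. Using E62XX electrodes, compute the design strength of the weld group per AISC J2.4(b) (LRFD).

E62XX → F_EXX = 620 MPa.
t_e = 0.707 × 14 = 9.898 mm.
R_nwl = 0.6 × 620 × 9.898 × 190 × 10⁻³ = 699.6 kN (longitudinal, 2 welds).
R_nwt = 0.6 × 620 × 9.898 × 165 × 10⁻³ = 607.5 kN (transverse, base value).
(i) R_nwl + R_nwt = 1307 kN; (ii) 0.85 R_nwl + 1.5 R_nwt = 1506 kN.
R_n = max = 1506 kN [governs: (ii)]; φR_n = 1129 kN.

φR_n ≈ 1130 kN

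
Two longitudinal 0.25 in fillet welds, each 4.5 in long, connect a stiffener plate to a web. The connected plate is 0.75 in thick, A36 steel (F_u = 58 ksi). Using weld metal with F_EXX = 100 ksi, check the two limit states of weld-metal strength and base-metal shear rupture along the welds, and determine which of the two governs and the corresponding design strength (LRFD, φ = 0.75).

φR_n ≈ 71.6 kip (weld metal governs)

t_e = 0.707 × 0.25 = 0.1767 in; L = 9 in.
Weld metal: φR_n = 0.75 × 0.6 × 100 × 0.1767 × 9 = 71.58 kip.
Base metal (shear rupture): φR_n = 0.75 × 0.6 × 58 × 0.75 × 9 = 176.2 kip.
Governing: weld metal.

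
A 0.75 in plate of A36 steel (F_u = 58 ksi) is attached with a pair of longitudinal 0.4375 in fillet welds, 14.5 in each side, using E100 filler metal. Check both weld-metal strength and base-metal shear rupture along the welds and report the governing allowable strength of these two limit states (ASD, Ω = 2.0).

R_n/Ω ≈ 269 kips (weld metal governs)

E100XX → F_EXX = 100 ksi.
t_e = 0.707 × 0.4375 = 0.3093 in; L = 29 in.
Weld metal: R_n/Ω = (1/2.0) × 0.6 × 100 × 0.3093 × 29 = 269.1 kips.
Base metal (shear rupture): R_n/Ω = (1/2.0) × 0.6 × 58 × 0.75 × 29 = 378.4 kips.
Governing: weld metal.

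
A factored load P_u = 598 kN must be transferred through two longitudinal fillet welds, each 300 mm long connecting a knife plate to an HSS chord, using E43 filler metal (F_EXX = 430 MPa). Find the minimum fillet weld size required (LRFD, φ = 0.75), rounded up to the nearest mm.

Total weld length L = 600 mm.
Required throat t_e = P_u / (φ × 0.6 F_EXX × L) = 598 / (0.75 × 0.6 × 430 × 600 × 10⁻³) = 5.151 mm.
Required leg w = t_e / 0.707 = 7.285 mm → use 8 mm.

w = 8 mm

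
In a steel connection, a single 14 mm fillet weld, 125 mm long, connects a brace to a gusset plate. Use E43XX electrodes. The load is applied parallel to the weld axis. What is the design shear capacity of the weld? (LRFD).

φR_n ≈ 239 kN

E43XX → F_EXX = 430 MPa.
Effective throat t_e = 0.707 × 14 = 9.898 mm.
Total length L = 125 mm; A_we = 9.898 × 125 = 1237 mm².
F_nw = 0.6 F_EXX = 0.6 × 430 = 258 MPa.
φR_n = 0.75 × 258 × 1237 × 10⁻³ = 239.4 kN.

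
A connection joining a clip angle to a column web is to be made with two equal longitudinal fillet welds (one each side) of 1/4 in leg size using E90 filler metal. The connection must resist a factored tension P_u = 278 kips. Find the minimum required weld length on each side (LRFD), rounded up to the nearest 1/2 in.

L = 19.5 in on each side

E90XX → F_EXX = 90 ksi.
Throat t_e = 0.707 × 0.25 = 0.1767 in.
φr_n = 0.75 × 0.6 × 90 × 0.1767 = 7.158 kips/in.
L_req = P_u / φr_n = 278 / 7.158 = 38.84 in total.
Per side: 38.84 / 2 = 19.42 in.
Round up → use L = 19.5 in on each side.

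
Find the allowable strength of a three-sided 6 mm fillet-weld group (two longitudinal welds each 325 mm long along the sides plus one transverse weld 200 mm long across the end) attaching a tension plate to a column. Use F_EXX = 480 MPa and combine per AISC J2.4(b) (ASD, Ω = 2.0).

R_n/Ω ≈ 521 kN

t_e = 0.707 × 6 = 4.242 mm.
R_nwl = 0.6 × 480 × 4.242 × 650 × 10⁻³ = 794.1 kN (longitudinal, 2 welds).
R_nwt = 0.6 × 480 × 4.242 × 200 × 10⁻³ = 244.3 kN (transverse, base value).
(i) R_nwl + R_nwt = 1038 kN; (ii) 0.85 R_nwl + 1.5 R_nwt = 1041 kN.
R_n = max = 1041 kN [governs: (ii)]; R_n/Ω = 520.7 kN.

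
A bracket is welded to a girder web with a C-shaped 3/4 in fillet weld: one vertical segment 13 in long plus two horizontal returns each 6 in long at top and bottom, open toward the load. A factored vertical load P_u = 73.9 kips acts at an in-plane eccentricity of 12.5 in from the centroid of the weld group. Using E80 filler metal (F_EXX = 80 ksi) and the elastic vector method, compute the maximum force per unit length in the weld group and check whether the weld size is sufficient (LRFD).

Total weld length L_w = 25 in. Treat welds as unit-width lines.
Centroid: x̄ = 2×6×3 / 25 = 1.44 in from the vertical weld.
Polar moment about centroid: J = I_x + I_y = [13³/12 + 2×6×6.5²] + [13×1.44² + 2(6³/12 + 6×1.56²)] = 782.2 in³.
Direct shear f_v = P/L_w = 73.9 / 25 = 2.956 kip/in (vertical).
Torsion M = P·e = 73.9 × 12.5 = 923.75 kip·in.
Critical point at (x, y) = (4.56, 6.5) from centroid. f_tx = M·y/J = 7.676 kip/in; f_ty = M·x/J = 5.385 kip/in.
Resultant f_max = √[f_tx² + (f_v + f_ty)²] = √[7.676² + (2.956 + 5.385)²] = 11.34 kip/in.
Capacity per unit length: φr_n = 0.75 × 0.6 × 80 × (0.707 × 0.75) = 19.09 kip/in.
11.34 ≤ 19.09 → adequate.

f_max ≈ 11.3 kip/in; adequate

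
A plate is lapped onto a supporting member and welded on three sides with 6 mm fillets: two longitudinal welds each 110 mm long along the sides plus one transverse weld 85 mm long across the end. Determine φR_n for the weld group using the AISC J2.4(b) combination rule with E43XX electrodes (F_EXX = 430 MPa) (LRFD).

t_e = 0.707 × 6 = 4.242 mm.
R_nwl = 0.6 × 430 × 4.242 × 220 × 10⁻³ = 240.8 kN (longitudinal, 2 welds).
R_nwt = 0.6 × 430 × 4.242 × 85 × 10⁻³ = 93.03 kN (transverse, base value).
(i) R_nwl + R_nwt = 333.8 kN; (ii) 0.85 R_nwl + 1.5 R_nwt = 344.2 kN.
R_n = max = 344.2 kN [governs: (ii)]; φR_n = 258.2 kN.

φR_n ≈ 258 kN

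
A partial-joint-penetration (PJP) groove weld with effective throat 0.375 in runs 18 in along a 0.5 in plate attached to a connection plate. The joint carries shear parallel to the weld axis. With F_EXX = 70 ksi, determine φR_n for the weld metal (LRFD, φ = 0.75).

Effective throat (given) t_e = 0.375 in.
A_we = 0.375 × 18 = 6.75 in².
F_nw = 0.6 F_EXX = 42 ksi.
φR_n = 0.75 × 42 × 6.75 = 212.6 kip.

φR_n ≈ 213 kip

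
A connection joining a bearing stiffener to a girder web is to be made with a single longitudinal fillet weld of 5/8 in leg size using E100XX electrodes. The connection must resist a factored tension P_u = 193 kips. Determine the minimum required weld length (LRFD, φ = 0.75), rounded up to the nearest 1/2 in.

L = 10 in

E100XX → F_EXX = 100 ksi.
Throat t_e = 0.707 × 0.625 = 0.4419 in.
φr_n = 0.75 × 0.6 × 100 × 0.4419 = 19.88 kips/in.
L_req = P_u / φr_n = 193 / 19.88 = 9.706 in total.
Round up → use L = 10 in.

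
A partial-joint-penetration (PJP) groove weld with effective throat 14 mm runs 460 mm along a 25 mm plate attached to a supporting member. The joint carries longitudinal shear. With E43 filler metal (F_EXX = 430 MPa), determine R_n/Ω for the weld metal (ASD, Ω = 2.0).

R_n/Ω ≈ 831 kN

Effective throat (given) t_e = 14 mm.
A_we = 14 × 460 = 6440 mm².
F_nw = 0.6 F_EXX = 258 MPa.
R_n/Ω = (258 × 6440) / 2.0 × 10⁻³ = 830.8 kN.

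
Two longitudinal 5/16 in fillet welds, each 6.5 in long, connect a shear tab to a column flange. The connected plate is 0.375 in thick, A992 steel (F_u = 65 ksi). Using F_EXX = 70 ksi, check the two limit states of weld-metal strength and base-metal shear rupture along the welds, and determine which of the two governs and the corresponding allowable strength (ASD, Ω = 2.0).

t_e = 0.707 × 0.3125 = 0.2209 in; L = 13 in.
Weld metal: R_n/Ω = (1/2.0) × 0.6 × 70 × 0.2209 × 13 = 60.32 kip.
Base metal (shear rupture): R_n/Ω = (1/2.0) × 0.6 × 65 × 0.375 × 13 = 95.06 kip.
Governing: weld metal.

R_n/Ω ≈ 60.3 kip (weld metal governs)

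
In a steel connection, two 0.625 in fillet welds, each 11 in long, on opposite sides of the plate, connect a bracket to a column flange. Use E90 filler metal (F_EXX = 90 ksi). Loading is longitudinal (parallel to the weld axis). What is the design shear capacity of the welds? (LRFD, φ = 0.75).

φR_n ≈ 394 kip

Effective throat t_e = 0.707 × 0.625 = 0.4419 in.
Total length L = 22 in; A_we = 0.4419 × 22 = 9.721 in².
F_nw = 0.6 F_EXX = 0.6 × 90 = 54 ksi.
φR_n = 0.75 × 54 × 9.721 = 393.7 kip.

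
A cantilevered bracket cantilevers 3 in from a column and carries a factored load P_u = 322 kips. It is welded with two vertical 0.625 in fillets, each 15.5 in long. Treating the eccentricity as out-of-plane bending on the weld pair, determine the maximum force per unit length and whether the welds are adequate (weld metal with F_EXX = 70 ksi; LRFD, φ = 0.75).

L_w = 2 × 15.5 = 31 in; section modulus (unit throat) S = 2 × L²/6 = 80.08 in².
Direct shear f_v = P/L_w = 322/31 = 10.39 kip/in.
Moment M = P × e = 322 × 3 = 966 kip·in; bending f_b = M/S = 12.06 kip/in.
f_max = √(f_v² + f_b²) = √(10.39² + 12.06²) = 15.92 kip/in.
φr_n = 0.75 × 0.6 × 70 × (0.707 × 0.625) = 13.92 kip/in → NOT adequate.

f_max ≈ 15.9 kip/in; NOT adequate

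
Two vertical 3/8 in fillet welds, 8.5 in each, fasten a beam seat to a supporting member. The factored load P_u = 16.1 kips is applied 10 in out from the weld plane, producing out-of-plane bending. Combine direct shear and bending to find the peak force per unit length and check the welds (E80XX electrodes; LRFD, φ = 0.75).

E80XX → F_EXX = 80 ksi.
L_w = 2 × 8.5 = 17 in; section modulus (unit throat) S = 2 × L²/6 = 24.08 in².
Direct shear f_v = P/L_w = 16.1/17 = 0.9471 kip/in.
Moment M = P × e = 16.1 × 10 = 161 kip·in; bending f_b = M/S = 6.685 kip/in.
f_max = √(f_v² + f_b²) = √(0.9471² + 6.685²) = 6.752 kip/in.
φr_n = 0.75 × 0.6 × 80 × (0.707 × 0.375) = 9.544 kip/in → adequate.

f_max ≈ 6.75 kip/in; adequate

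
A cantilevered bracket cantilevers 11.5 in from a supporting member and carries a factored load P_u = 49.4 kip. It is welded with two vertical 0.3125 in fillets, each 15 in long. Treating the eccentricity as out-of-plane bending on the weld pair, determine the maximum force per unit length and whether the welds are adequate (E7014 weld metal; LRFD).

E70XX → F_EXX = 70 ksi.
L_w = 2 × 15 = 30 in; section modulus (unit throat) S = 2 × L²/6 = 75 in².
Direct shear f_v = P/L_w = 49.4/30 = 1.647 kip/in.
Moment M = P × e = 49.4 × 11.5 = 568.1 kip·in; bending f_b = M/S = 7.575 kip/in.
f_max = √(f_v² + f_b²) = √(1.647² + 7.575²) = 7.752 kip/in.
φr_n = 0.75 × 0.6 × 70 × (0.707 × 0.3125) = 6.96 kip/in → NOT adequate.

f_max ≈ 7.75 kip/in; NOT adequate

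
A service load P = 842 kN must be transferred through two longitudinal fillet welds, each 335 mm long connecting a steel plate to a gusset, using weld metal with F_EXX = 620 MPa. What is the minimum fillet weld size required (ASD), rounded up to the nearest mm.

w = 10 mm

Total weld length L = 670 mm.
Required throat t_e = P × Ω / (0.6 F_EXX × L) = 842 × 2.0 / (0.6 × 620 × 670 × 10⁻³) = 6.757 mm.
Required leg w = t_e / 0.707 = 9.557 mm → use 10 mm.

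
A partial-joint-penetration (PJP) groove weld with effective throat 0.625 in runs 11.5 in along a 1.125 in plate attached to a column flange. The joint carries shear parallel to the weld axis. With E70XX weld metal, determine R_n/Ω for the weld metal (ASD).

R_n/Ω ≈ 151 kip

E70XX → F_EXX = 70 ksi.
Effective throat (given) t_e = 0.625 in.
A_we = 0.625 × 11.5 = 7.188 in².
F_nw = 0.6 F_EXX = 42 ksi.
R_n/Ω = (42 × 7.188) / 2.0 = 150.9 kip.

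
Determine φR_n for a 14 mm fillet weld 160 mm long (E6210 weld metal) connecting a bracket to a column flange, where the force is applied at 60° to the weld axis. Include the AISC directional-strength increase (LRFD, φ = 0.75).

φR_n ≈ 620 kN

E62XX → F_EXX = 620 MPa.
t_e = 0.707 × 14 = 9.898 mm; A_we = 9.898 × 160 = 1584 mm².
Directional factor: 1.0 + 0.5 sin^1.5(60°) = 1.403.
F_nw = 0.6 × 620 × 1.403 = 521.9 MPa.
φR_n = 0.75 × 521.9 × 1584 × 10⁻³ = 619.9 kN.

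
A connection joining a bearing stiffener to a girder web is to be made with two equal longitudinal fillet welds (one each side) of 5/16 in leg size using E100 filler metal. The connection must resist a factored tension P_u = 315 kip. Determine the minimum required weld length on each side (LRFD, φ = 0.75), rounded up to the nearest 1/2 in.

E100XX → F_EXX = 100 ksi.
Throat t_e = 0.707 × 0.3125 = 0.2209 in.
φr_n = 0.75 × 0.6 × 100 × 0.2209 = 9.942 kip/in.
L_req = P_u / φr_n = 315 / 9.942 = 31.68 in total.
Per side: 31.68 / 2 = 15.84 in.
Round up → use L = 16 in on each side.

L = 16 in on each side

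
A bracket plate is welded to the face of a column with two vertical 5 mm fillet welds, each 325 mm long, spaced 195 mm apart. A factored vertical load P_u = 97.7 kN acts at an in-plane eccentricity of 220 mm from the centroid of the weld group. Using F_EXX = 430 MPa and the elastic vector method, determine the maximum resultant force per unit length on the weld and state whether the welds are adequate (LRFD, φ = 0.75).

Total weld length L_w = 650 mm. Treat welds as unit-width lines.
Polar moment about centroid: J = 2[d³/12 + d(b/2)²] = 2[325³/12 + 325×97.5²] = 11900000 mm³.
Direct shear f_v = P/L_w = 97.7×10³ / 650 = 150.3 N/mm (vertical).
Torsion M = P·e = 97.7×10³ × 220 = 21494000 N·mm.
Critical point at (x, y) = (97.5, 162.5) from centroid. f_tx = M·y/J = 293.5 N/mm; f_ty = M·x/J = 176.1 N/mm.
Resultant f_max = √[f_tx² + (f_v + f_ty)²] = √[293.5² + (150.3 + 176.1)²] = 439 N/mm.
Capacity per unit length: φr_n = 0.75 × 0.6 × 430 × (0.707 × 5) = 684 N/mm.
439 ≤ 684 → adequate.

f_max ≈ 439 N/mm; adequate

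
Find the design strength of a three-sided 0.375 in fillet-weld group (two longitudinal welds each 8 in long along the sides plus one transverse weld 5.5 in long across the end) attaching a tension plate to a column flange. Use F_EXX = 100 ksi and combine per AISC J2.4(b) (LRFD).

φR_n ≈ 261 kips

t_e = 0.707 × 0.375 = 0.2651 in.
R_nwl = 0.6 × 100 × 0.2651 × 16 = 254.5 kips (longitudinal, 2 welds).
R_nwt = 0.6 × 100 × 0.2651 × 5.5 = 87.49 kips (transverse, base value).
(i) R_nwl + R_nwt = 342 kips; (ii) 0.85 R_nwl + 1.5 R_nwt = 347.6 kips.
R_n = max = 347.6 kips [governs: (ii)]; φR_n = 260.7 kips.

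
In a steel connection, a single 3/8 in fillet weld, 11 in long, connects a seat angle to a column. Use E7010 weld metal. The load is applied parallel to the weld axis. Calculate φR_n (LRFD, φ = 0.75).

E70XX → F_EXX = 70 ksi.
Effective throat t_e = 0.707 × 0.375 = 0.2651 in.
Total length L = 11 in; A_we = 0.2651 × 11 = 2.916 in².
F_nw = 0.6 F_EXX = 0.6 × 70 = 42 ksi.
φR_n = 0.75 × 42 × 2.916 = 91.87 kips.

φR_n ≈ 91.9 kips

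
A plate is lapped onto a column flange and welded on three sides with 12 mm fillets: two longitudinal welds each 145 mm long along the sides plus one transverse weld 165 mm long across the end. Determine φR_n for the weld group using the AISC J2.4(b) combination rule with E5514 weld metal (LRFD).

E55XX → F_EXX = 550 MPa.
t_e = 0.707 × 12 = 8.484 mm.
R_nwl = 0.6 × 550 × 8.484 × 290 × 10⁻³ = 811.9 kN (longitudinal, 2 welds).
R_nwt = 0.6 × 550 × 8.484 × 165 × 10⁻³ = 462 kN (transverse, base value).
(i) R_nwl + R_nwt = 1274 kN; (ii) 0.85 R_nwl + 1.5 R_nwt = 1383 kN.
R_n = max = 1383 kN [governs: (ii)]; φR_n = 1037 kN.

φR_n ≈ 1040 kN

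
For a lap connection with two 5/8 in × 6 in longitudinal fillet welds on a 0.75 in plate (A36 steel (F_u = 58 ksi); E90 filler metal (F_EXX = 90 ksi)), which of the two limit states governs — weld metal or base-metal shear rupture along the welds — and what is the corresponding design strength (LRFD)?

φR_n ≈ 215 kip (weld metal governs)

t_e = 0.707 × 0.625 = 0.4419 in; L = 12 in.
Weld metal: φR_n = 0.75 × 0.6 × 90 × 0.4419 × 12 = 214.8 kip.
Base metal (shear rupture): φR_n = 0.75 × 0.6 × 58 × 0.75 × 12 = 234.9 kip.
Governing: weld metal.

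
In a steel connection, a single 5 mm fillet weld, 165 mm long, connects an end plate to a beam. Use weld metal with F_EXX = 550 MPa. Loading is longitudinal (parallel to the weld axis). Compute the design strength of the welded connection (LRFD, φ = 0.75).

Effective throat t_e = 0.707 × 5 = 3.535 mm.
Total length L = 165 mm; A_we = 3.535 × 165 = 583.3 mm².
F_nw = 0.6 F_EXX = 0.6 × 550 = 330 MPa.
φR_n = 0.75 × 330 × 583.3 × 10⁻³ = 144.4 kN.

φR_n ≈ 144 kN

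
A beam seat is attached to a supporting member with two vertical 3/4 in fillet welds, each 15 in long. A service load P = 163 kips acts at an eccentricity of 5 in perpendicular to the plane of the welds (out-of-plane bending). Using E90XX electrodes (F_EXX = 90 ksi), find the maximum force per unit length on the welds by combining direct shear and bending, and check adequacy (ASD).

L_w = 2 × 15 = 30 in; section modulus (unit throat) S = 2 × L²/6 = 75 in².
Direct shear f_v = P/L_w = 163/30 = 5.433 kip/in.
Moment M = P × e = 163 × 5 = 815 kip·in; bending f_b = M/S = 10.87 kip/in.
f_max = √(f_v² + f_b²) = √(5.433² + 10.87²) = 12.15 kip/in.
r_n/Ω = (1/2.0) × 0.6 × 90 × (0.707 × 0.75) = 14.32 kip/in → adequate.

f_max ≈ 12.1 kip/in; adequate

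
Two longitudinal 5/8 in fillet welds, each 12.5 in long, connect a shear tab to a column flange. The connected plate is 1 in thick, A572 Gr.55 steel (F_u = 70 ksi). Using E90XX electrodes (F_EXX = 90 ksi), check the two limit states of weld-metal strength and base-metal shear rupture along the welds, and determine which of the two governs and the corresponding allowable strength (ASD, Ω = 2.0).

R_n/Ω ≈ 298 kips (weld metal governs)

t_e = 0.707 × 0.625 = 0.4419 in; L = 25 in.
Weld metal: R_n/Ω = (1/2.0) × 0.6 × 90 × 0.4419 × 25 = 298.3 kips.
Base metal (shear rupture): R_n/Ω = (1/2.0) × 0.6 × 70 × 1 × 25 = 525 kips.
Governing: weld metal.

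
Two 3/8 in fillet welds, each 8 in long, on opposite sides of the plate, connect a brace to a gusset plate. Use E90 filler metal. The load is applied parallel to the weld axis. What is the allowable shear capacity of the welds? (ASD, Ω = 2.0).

E90XX → F_EXX = 90 ksi.
Effective throat t_e = 0.707 × 0.375 = 0.2651 in.
Total length L = 16 in; A_we = 0.2651 × 16 = 4.242 in².
F_nw = 0.6 F_EXX = 0.6 × 90 = 54 ksi.
R_n = 54 × 4.242 = 229.1 kips; R_n/Ω = 229.1/2.0 = 114.5 kips.

R_n/Ω ≈ 115 kips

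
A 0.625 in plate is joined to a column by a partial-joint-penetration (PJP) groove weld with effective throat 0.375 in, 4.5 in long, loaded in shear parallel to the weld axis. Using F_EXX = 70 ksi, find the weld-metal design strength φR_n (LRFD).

Effective throat (given) t_e = 0.375 in.
A_we = 0.375 × 4.5 = 1.688 in².
F_nw = 0.6 F_EXX = 42 ksi.
φR_n = 0.75 × 42 × 1.688 = 53.16 kip.

φR_n ≈ 53.2 kip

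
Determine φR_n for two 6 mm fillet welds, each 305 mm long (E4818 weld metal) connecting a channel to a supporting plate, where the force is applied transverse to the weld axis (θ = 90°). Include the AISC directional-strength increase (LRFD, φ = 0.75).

E48XX → F_EXX = 480 MPa.
t_e = 0.707 × 6 = 4.242 mm; A_we = 4.242 × 610 = 2588 mm².
Directional factor: 1.0 + 0.5 sin^1.5(90°) = 1.5.
F_nw = 0.6 × 480 × 1.5 = 432 MPa.
φR_n = 0.75 × 432 × 2588 × 10⁻³ = 838.4 kN.

φR_n ≈ 838 kN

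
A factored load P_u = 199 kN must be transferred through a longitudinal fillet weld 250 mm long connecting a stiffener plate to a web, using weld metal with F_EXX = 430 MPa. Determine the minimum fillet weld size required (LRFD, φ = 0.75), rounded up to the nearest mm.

Total weld length L = 250 mm.
Required throat t_e = P_u / (φ × 0.6 F_EXX × L) = 199 / (0.75 × 0.6 × 430 × 250 × 10⁻³) = 4.114 mm.
Required leg w = t_e / 0.707 = 5.819 mm → use 6 mm.

w = 6 mm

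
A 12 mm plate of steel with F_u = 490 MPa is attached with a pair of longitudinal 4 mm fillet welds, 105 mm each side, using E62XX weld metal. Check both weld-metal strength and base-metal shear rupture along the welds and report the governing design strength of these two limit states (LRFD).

E62XX → F_EXX = 620 MPa.
t_e = 0.707 × 4 = 2.828 mm; L = 210 mm.
Weld metal: φR_n = 0.75 × 0.6 × 620 × 2.828 × 210 × 10⁻³ = 165.7 kN.
Base metal (shear rupture): φR_n = 0.75 × 0.6 × 490 × 12 × 210 × 10⁻³ = 555.7 kN.
Governing: weld metal.

φR_n ≈ 166 kN (weld metal governs)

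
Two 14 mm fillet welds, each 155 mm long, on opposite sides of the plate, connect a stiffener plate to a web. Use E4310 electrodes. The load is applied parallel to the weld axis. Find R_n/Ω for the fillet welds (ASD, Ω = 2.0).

R_n/Ω ≈ 396 kN

E43XX → F_EXX = 430 MPa.
Effective throat t_e = 0.707 × 14 = 9.898 mm.
Total length L = 310 mm; A_we = 9.898 × 310 = 3068 mm².
F_nw = 0.6 F_EXX = 0.6 × 430 = 258 MPa.
R_n = 258 × 3068 × 10⁻³ = 791.6 kN; R_n/Ω = 791.6/2.0 = 395.8 kN.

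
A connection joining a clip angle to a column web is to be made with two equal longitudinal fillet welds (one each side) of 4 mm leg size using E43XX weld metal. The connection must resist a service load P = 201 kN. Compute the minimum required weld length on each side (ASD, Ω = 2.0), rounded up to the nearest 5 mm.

L = 280 mm on each side

E43XX → F_EXX = 430 MPa.
Throat t_e = 0.707 × 4 = 2.828 mm.
r_n/Ω = (0.6 × 430 × 2.828) / 2.0 = 364.8 N/mm = 0.3648 kN/mm.
L_req = P / (r_n/Ω) = 201 / 0.3648 = 551 mm total.
Per side: 551 / 2 = 275.5 mm.
Round up → use L = 280 mm on each side.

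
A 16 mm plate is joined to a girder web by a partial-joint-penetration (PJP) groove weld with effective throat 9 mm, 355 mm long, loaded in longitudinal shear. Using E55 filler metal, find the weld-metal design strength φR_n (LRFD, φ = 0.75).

φR_n ≈ 791 kN

E55XX → F_EXX = 550 MPa.
Effective throat (given) t_e = 9 mm.
A_we = 9 × 355 = 3195 mm².
F_nw = 0.6 F_EXX = 330 MPa.
φR_n = 0.75 × 330 × 3195 × 10⁻³ = 790.8 kN.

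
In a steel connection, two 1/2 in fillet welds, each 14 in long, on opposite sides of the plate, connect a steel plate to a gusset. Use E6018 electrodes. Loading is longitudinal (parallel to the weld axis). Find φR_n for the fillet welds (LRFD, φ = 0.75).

φR_n ≈ 267 kips

E60XX → F_EXX = 60 ksi.
Effective throat t_e = 0.707 × 0.5 = 0.3535 in.
Total length L = 28 in; A_we = 0.3535 × 28 = 9.898 in².
F_nw = 0.6 F_EXX = 0.6 × 60 = 36 ksi.
φR_n = 0.75 × 36 × 9.898 = 267.2 kips.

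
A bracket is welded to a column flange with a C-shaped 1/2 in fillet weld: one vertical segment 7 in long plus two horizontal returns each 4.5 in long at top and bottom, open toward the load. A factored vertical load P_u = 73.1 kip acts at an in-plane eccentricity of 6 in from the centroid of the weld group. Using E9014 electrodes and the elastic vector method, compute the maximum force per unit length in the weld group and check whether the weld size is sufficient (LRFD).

f_max ≈ 15.5 kip/in; NOT adequate

E90XX → F_EXX = 90 ksi.
Total weld length L_w = 16 in. Treat welds as unit-width lines.
Centroid: x̄ = 2×4.5×2.25 / 16 = 1.266 in from the vertical weld.
Polar moment about centroid: J = I_x + I_y = [7³/12 + 2×4.5×3.5²] + [7×1.266² + 2(4.5³/12 + 4.5×0.9844²)] = 174 in³.
Direct shear f_v = P/L_w = 73.1 / 16 = 4.569 kip/in (vertical).
Torsion M = P·e = 73.1 × 6 = 438.6 kip·in.
Critical point at (x, y) = (3.234, 3.5) from centroid. f_tx = M·y/J = 8.825 kip/in; f_ty = M·x/J = 8.155 kip/in.
Resultant f_max = √[f_tx² + (f_v + f_ty)²] = √[8.825² + (4.569 + 8.155)²] = 15.48 kip/in.
Capacity per unit length: φr_n = 0.75 × 0.6 × 90 × (0.707 × 0.5) = 14.32 kip/in.
15.48 > 14.32 → NOT adequate.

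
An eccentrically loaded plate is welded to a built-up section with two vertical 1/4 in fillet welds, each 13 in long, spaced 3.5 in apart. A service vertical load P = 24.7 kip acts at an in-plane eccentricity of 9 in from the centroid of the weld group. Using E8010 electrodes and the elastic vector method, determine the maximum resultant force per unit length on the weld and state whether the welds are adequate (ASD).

f_max ≈ 3.72 kip/in; adequate

E80XX → F_EXX = 80 ksi.
Total weld length L_w = 26 in. Treat welds as unit-width lines.
Polar moment about centroid: J = 2[d³/12 + d(b/2)²] = 2[13³/12 + 13×1.75²] = 445.8 in³.
Direct shear f_v = P/L_w = 24.7 / 26 = 0.95 kip/in (vertical).
Torsion M = P·e = 24.7 × 9 = 222.3 kip·in.
Critical point at (x, y) = (1.75, 6.5) from centroid. f_tx = M·y/J = 3.241 kip/in; f_ty = M·x/J = 0.8727 kip/in.
Resultant f_max = √[f_tx² + (f_v + f_ty)²] = √[3.241² + (0.95 + 0.8727)²] = 3.719 kip/in.
Capacity per unit length: r_n/Ω = (1/2.0) × 0.6 × 80 × (0.707 × 0.25) = 4.242 kip/in.
3.719 ≤ 4.242 → adequate.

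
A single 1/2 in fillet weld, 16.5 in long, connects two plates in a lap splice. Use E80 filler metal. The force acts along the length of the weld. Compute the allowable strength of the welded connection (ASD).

R_n/Ω ≈ 140 kips

E80XX → F_EXX = 80 ksi.
Effective throat t_e = 0.707 × 0.5 = 0.3535 in.
Total length L = 16.5 in; A_we = 0.3535 × 16.5 = 5.833 in².
F_nw = 0.6 F_EXX = 0.6 × 80 = 48 ksi.
R_n = 48 × 5.833 = 280 kips; R_n/Ω = 280/2.0 = 140 kips.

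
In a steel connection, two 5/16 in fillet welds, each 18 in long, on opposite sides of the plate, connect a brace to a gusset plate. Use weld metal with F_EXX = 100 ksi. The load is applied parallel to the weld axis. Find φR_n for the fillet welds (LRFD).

φR_n ≈ 358 kips

Effective throat t_e = 0.707 × 0.3125 = 0.2209 in.
Total length L = 36 in; A_we = 0.2209 × 36 = 7.954 in².
F_nw = 0.6 F_EXX = 0.6 × 100 = 60 ksi.
φR_n = 0.75 × 60 × 7.954 = 357.9 kips.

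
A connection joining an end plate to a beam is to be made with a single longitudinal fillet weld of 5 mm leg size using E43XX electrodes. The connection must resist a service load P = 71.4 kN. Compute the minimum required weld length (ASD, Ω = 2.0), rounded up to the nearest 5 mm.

L = 160 mm

E43XX → F_EXX = 430 MPa.
Throat t_e = 0.707 × 5 = 3.535 mm.
r_n/Ω = (0.6 × 430 × 3.535) / 2.0 = 456 N/mm = 0.456 kN/mm.
L_req = P / (r_n/Ω) = 71.4 / 0.456 = 156.6 mm total.
Round up → use L = 160 mm.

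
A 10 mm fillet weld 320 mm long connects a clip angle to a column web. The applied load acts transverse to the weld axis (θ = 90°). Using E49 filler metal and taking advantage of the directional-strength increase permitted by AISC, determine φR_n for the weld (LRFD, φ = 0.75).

E49XX → F_EXX = 490 MPa.
t_e = 0.707 × 10 = 7.07 mm; A_we = 7.07 × 320 = 2262 mm².
Directional factor: 1.0 + 0.5 sin^1.5(90°) = 1.5.
F_nw = 0.6 × 490 × 1.5 = 441 MPa.
φR_n = 0.75 × 441 × 2262 × 10⁻³ = 748.3 kN.

φR_n ≈ 748 kN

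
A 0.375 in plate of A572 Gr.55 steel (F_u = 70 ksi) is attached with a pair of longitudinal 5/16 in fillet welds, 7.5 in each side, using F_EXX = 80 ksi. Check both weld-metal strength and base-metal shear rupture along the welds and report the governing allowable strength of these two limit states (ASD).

t_e = 0.707 × 0.3125 = 0.2209 in; L = 15 in.
Weld metal: R_n/Ω = (1/2.0) × 0.6 × 80 × 0.2209 × 15 = 79.54 kips.
Base metal (shear rupture): R_n/Ω = (1/2.0) × 0.6 × 70 × 0.375 × 15 = 118.1 kips.
Governing: weld metal.

R_n/Ω ≈ 79.5 kips (weld metal governs)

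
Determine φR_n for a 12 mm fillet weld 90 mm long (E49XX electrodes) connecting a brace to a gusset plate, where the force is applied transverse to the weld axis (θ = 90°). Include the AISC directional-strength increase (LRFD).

φR_n ≈ 253 kN

E49XX → F_EXX = 490 MPa.
t_e = 0.707 × 12 = 8.484 mm; A_we = 8.484 × 90 = 763.6 mm².
Directional factor: 1.0 + 0.5 sin^1.5(90°) = 1.5.
F_nw = 0.6 × 490 × 1.5 = 441 MPa.
φR_n = 0.75 × 441 × 763.6 × 10⁻³ = 252.5 kN.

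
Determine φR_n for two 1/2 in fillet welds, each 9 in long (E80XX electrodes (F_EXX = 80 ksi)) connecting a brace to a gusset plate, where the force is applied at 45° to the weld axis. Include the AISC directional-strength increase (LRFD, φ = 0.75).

t_e = 0.707 × 0.5 = 0.3535 in; A_we = 0.3535 × 18 = 6.363 in².
Directional factor: 1.0 + 0.5 sin^1.5(45°) = 1.297.
F_nw = 0.6 × 80 × 1.297 = 62.27 ksi.
φR_n = 0.75 × 62.27 × 6.363 = 297.2 kips.

φR_n ≈ 297 kips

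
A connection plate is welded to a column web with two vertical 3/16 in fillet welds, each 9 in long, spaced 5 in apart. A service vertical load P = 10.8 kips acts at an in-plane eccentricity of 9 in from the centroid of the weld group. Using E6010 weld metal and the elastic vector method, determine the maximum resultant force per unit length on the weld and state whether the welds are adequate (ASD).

f_max ≈ 2.49 kip/in; NOT adequate

E60XX → F_EXX = 60 ksi.
Total weld length L_w = 18 in. Treat welds as unit-width lines.
Polar moment about centroid: J = 2[d³/12 + d(b/2)²] = 2[9³/12 + 9×2.5²] = 234 in³.
Direct shear f_v = P/L_w = 10.8 / 18 = 0.6 kip/in (vertical).
Torsion M = P·e = 10.8 × 9 = 97.2 kip·in.
Critical point at (x, y) = (2.5, 4.5) from centroid. f_tx = M·y/J = 1.869 kip/in; f_ty = M·x/J = 1.038 kip/in.
Resultant f_max = √[f_tx² + (f_v + f_ty)²] = √[1.869² + (0.6 + 1.038)²] = 2.486 kip/in.
Capacity per unit length: r_n/Ω = (1/2.0) × 0.6 × 60 × (0.707 × 0.1875) = 2.386 kip/in.
2.486 > 2.386 → NOT adequate.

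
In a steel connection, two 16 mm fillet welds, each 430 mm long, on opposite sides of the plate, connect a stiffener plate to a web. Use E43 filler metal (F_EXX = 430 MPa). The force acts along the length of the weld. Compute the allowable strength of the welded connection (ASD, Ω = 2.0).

Effective throat t_e = 0.707 × 16 = 11.31 mm.
Total length L = 860 mm; A_we = 11.31 × 860 = 9728 mm².
F_nw = 0.6 F_EXX = 0.6 × 430 = 258 MPa.
R_n = 258 × 9728 × 10⁻³ = 2510 kN; R_n/Ω = 2510/2.0 = 1255 kN.

R_n/Ω ≈ 1250 kN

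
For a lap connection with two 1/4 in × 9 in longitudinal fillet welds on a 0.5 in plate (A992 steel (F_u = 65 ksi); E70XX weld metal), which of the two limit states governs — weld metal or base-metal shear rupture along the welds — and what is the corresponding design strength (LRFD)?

E70XX → F_EXX = 70 ksi.
t_e = 0.707 × 0.25 = 0.1767 in; L = 18 in.
Weld metal: φR_n = 0.75 × 0.6 × 70 × 0.1767 × 18 = 100.2 kip.
Base metal (shear rupture): φR_n = 0.75 × 0.6 × 65 × 0.5 × 18 = 263.2 kip.
Governing: weld metal.

φR_n ≈ 100 kip (weld metal governs)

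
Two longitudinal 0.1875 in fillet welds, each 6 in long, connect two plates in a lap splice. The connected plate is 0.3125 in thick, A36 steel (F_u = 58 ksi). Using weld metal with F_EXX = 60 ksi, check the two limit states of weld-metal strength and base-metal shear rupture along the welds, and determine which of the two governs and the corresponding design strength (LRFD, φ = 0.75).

t_e = 0.707 × 0.1875 = 0.1326 in; L = 12 in.
Weld metal: φR_n = 0.75 × 0.6 × 60 × 0.1326 × 12 = 42.95 kip.
Base metal (shear rupture): φR_n = 0.75 × 0.6 × 58 × 0.3125 × 12 = 97.88 kip.
Governing: weld metal.

φR_n ≈ 43 kip (weld metal governs)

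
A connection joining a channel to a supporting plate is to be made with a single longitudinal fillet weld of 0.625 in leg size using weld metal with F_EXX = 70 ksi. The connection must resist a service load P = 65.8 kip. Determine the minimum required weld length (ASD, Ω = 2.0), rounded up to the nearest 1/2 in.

L = 7.5 in

Throat t_e = 0.707 × 0.625 = 0.4419 in.
r_n/Ω = (0.6 × 70 × 0.4419) / 2.0 = 9.279 kip/in.
L_req = P / (r_n/Ω) = 65.8 / 9.279 = 7.091 in total.
Round up → use L = 7.5 in.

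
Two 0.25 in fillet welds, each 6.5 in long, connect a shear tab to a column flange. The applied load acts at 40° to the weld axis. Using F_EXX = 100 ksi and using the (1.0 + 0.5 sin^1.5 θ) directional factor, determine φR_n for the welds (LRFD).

t_e = 0.707 × 0.25 = 0.1767 in; A_we = 0.1767 × 13 = 2.298 in².
Directional factor: 1.0 + 0.5 sin^1.5(40°) = 1.258.
F_nw = 0.6 × 100 × 1.258 = 75.46 ksi.
φR_n = 0.75 × 75.46 × 2.298 = 130 kips.

φR_n ≈ 130 kips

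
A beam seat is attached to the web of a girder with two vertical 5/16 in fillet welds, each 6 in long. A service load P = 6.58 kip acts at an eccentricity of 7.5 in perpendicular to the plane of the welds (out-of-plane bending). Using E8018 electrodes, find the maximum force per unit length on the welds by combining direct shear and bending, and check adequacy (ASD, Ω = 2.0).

E80XX → F_EXX = 80 ksi.
L_w = 2 × 6 = 12 in; section modulus (unit throat) S = 2 × L²/6 = 12 in².
Direct shear f_v = P/L_w = 6.58/12 = 0.5483 kip/in.
Moment M = P × e = 6.58 × 7.5 = 49.35 kip·in; bending f_b = M/S = 4.112 kip/in.
f_max = √(f_v² + f_b²) = √(0.5483² + 4.112²) = 4.149 kip/in.
r_n/Ω = (1/2.0) × 0.6 × 80 × (0.707 × 0.3125) = 5.302 kip/in → adequate.

f_max ≈ 4.15 kip/in; adequate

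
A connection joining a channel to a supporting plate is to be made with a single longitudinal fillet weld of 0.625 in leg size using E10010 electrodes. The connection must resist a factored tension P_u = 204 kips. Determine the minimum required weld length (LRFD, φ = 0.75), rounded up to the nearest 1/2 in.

L = 10.5 in

E100XX → F_EXX = 100 ksi.
Throat t_e = 0.707 × 0.625 = 0.4419 in.
φr_n = 0.75 × 0.6 × 100 × 0.4419 = 19.88 kips/in.
L_req = P_u / φr_n = 204 / 19.88 = 10.26 in total.
Round up → use L = 10.5 in.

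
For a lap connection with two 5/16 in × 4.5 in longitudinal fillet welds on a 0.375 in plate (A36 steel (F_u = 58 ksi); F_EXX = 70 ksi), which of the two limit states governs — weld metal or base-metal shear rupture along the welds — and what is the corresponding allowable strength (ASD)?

t_e = 0.707 × 0.3125 = 0.2209 in; L = 9 in.
Weld metal: R_n/Ω = (1/2.0) × 0.6 × 70 × 0.2209 × 9 = 41.76 kips.
Base metal (shear rupture): R_n/Ω = (1/2.0) × 0.6 × 58 × 0.375 × 9 = 58.72 kips.
Governing: weld metal.

R_n/Ω ≈ 41.8 kips (weld metal governs)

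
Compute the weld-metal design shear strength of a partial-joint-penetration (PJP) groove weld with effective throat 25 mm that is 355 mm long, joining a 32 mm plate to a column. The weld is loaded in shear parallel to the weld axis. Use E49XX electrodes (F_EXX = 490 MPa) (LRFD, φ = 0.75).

Effective throat (given) t_e = 25 mm.
A_we = 25 × 355 = 8875 mm².
F_nw = 0.6 F_EXX = 294 MPa.
φR_n = 0.75 × 294 × 8875 × 10⁻³ = 1957 kN.

φR_n ≈ 1960 kN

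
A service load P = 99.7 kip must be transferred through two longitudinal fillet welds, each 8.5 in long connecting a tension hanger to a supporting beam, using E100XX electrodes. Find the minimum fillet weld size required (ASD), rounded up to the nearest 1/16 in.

E100XX → F_EXX = 100 ksi.
Total weld length L = 17 in.
Required throat t_e = P × Ω / (0.6 F_EXX × L) = 99.7 × 2.0 / (0.6 × 100 × 17) = 0.1955 in.
Required leg w = t_e / 0.707 = 0.2765 in → use 5/16 in.

w = 5/16 in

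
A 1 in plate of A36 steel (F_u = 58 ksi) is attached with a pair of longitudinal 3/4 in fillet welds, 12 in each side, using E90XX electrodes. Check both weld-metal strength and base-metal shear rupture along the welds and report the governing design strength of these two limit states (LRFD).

E90XX → F_EXX = 90 ksi.
t_e = 0.707 × 0.75 = 0.5302 in; L = 24 in.
Weld metal: φR_n = 0.75 × 0.6 × 90 × 0.5302 × 24 = 515.4 kips.
Base metal (shear rupture): φR_n = 0.75 × 0.6 × 58 × 1 × 24 = 626.4 kips.
Governing: weld metal.

φR_n ≈ 515 kips (weld metal governs)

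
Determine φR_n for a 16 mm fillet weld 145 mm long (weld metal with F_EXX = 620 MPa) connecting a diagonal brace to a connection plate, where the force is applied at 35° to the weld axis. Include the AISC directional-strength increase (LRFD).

t_e = 0.707 × 16 = 11.31 mm; A_we = 11.31 × 145 = 1640 mm².
Directional factor: 1.0 + 0.5 sin^1.5(35°) = 1.217.
F_nw = 0.6 × 620 × 1.217 = 452.8 MPa.
φR_n = 0.75 × 452.8 × 1640 × 10⁻³ = 557 kN.

φR_n ≈ 557 kN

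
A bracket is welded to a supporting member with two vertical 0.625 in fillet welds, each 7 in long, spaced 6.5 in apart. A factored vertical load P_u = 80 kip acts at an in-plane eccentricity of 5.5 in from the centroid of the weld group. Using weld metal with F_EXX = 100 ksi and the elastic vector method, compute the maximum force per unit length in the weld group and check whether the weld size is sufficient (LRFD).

Total weld length L_w = 14 in. Treat welds as unit-width lines.
Polar moment about centroid: J = 2[d³/12 + d(b/2)²] = 2[7³/12 + 7×3.25²] = 205 in³.
Direct shear f_v = P/L_w = 80 / 14 = 5.714 kip/in (vertical).
Torsion M = P·e = 80 × 5.5 = 440 kip·in.
Critical point at (x, y) = (3.25, 3.5) from centroid. f_tx = M·y/J = 7.511 kip/in; f_ty = M·x/J = 6.974 kip/in.
Resultant f_max = √[f_tx² + (f_v + f_ty)²] = √[7.511² + (5.714 + 6.974)²] = 14.74 kip/in.
Capacity per unit length: φr_n = 0.75 × 0.6 × 100 × (0.707 × 0.625) = 19.88 kip/in.
14.74 ≤ 19.88 → adequate.

f_max ≈ 14.7 kip/in; adequate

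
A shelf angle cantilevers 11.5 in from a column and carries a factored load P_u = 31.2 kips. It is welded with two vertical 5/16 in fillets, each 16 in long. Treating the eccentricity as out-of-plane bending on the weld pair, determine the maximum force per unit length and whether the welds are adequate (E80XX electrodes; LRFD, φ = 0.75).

E80XX → F_EXX = 80 ksi.
L_w = 2 × 16 = 32 in; section modulus (unit throat) S = 2 × L²/6 = 85.33 in².
Direct shear f_v = P/L_w = 31.2/32 = 0.975 kip/in.
Moment M = P × e = 31.2 × 11.5 = 358.8 kip·in; bending f_b = M/S = 4.205 kip/in.
f_max = √(f_v² + f_b²) = √(0.975² + 4.205²) = 4.316 kip/in.
φr_n = 0.75 × 0.6 × 80 × (0.707 × 0.3125) = 7.954 kip/in → adequate.

f_max ≈ 4.32 kip/in; adequate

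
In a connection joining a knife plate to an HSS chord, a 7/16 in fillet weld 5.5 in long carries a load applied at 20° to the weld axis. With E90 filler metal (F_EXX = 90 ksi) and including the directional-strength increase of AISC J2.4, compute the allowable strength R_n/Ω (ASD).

R_n/Ω ≈ 50.5 kips

t_e = 0.707 × 0.4375 = 0.3093 in; A_we = 0.3093 × 5.5 = 1.701 in².
Directional factor: 1.0 + 0.5 sin^1.5(20°) = 1.1.
F_nw = 0.6 × 90 × 1.1 = 59.4 ksi.
R_n/Ω = (59.4 × 1.701) / 2.0 = 50.53 kips.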